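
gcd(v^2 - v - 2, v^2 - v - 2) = v^2 - v - 2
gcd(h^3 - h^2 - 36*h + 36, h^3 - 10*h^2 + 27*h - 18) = h^2 - 7*h + 6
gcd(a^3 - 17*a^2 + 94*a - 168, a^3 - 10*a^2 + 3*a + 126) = a^2 - 13*a + 42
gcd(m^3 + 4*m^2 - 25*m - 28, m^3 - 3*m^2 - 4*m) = m^2 - 3*m - 4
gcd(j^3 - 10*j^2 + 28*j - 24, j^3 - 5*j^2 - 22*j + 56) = j - 2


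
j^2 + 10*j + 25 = (j + 5)^2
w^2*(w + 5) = w^3 + 5*w^2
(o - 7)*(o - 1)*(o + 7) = o^3 - o^2 - 49*o + 49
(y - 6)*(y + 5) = y^2 - y - 30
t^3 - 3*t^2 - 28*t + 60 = (t - 6)*(t - 2)*(t + 5)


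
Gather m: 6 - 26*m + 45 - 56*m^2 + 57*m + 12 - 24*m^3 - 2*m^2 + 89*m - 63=-24*m^3 - 58*m^2 + 120*m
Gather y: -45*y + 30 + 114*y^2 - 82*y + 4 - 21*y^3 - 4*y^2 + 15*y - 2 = -21*y^3 + 110*y^2 - 112*y + 32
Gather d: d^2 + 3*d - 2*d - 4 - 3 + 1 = d^2 + d - 6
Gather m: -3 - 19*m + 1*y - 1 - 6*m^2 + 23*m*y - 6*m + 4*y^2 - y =-6*m^2 + m*(23*y - 25) + 4*y^2 - 4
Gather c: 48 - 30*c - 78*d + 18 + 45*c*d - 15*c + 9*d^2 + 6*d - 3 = c*(45*d - 45) + 9*d^2 - 72*d + 63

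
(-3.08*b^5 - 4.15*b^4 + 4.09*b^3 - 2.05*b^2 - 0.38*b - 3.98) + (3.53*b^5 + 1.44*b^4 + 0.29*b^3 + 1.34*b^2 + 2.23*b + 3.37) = 0.45*b^5 - 2.71*b^4 + 4.38*b^3 - 0.71*b^2 + 1.85*b - 0.61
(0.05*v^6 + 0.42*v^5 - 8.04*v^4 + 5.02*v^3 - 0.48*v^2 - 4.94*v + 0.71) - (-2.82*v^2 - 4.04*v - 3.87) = 0.05*v^6 + 0.42*v^5 - 8.04*v^4 + 5.02*v^3 + 2.34*v^2 - 0.9*v + 4.58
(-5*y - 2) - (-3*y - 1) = -2*y - 1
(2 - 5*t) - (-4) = 6 - 5*t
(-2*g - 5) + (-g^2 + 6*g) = -g^2 + 4*g - 5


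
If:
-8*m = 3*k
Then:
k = -8*m/3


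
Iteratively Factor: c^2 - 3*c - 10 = (c + 2)*(c - 5)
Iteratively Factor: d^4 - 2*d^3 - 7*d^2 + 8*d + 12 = (d - 3)*(d^3 + d^2 - 4*d - 4) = (d - 3)*(d + 2)*(d^2 - d - 2) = (d - 3)*(d - 2)*(d + 2)*(d + 1)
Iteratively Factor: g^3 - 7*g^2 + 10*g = (g)*(g^2 - 7*g + 10) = g*(g - 5)*(g - 2)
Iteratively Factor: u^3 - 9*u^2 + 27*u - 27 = (u - 3)*(u^2 - 6*u + 9) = (u - 3)^2*(u - 3)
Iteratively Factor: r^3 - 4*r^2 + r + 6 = (r - 3)*(r^2 - r - 2) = (r - 3)*(r - 2)*(r + 1)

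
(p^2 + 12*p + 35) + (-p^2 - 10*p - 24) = 2*p + 11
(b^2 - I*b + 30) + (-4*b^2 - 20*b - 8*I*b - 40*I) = -3*b^2 - 20*b - 9*I*b + 30 - 40*I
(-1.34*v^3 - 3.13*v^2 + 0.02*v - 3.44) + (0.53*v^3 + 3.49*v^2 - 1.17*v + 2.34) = -0.81*v^3 + 0.36*v^2 - 1.15*v - 1.1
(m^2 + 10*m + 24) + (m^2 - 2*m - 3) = 2*m^2 + 8*m + 21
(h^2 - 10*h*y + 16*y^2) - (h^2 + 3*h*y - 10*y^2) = -13*h*y + 26*y^2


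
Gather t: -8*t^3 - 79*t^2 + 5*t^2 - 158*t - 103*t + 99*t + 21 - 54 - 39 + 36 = -8*t^3 - 74*t^2 - 162*t - 36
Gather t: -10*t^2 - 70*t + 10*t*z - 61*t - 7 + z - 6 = -10*t^2 + t*(10*z - 131) + z - 13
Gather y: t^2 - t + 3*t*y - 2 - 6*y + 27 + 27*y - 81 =t^2 - t + y*(3*t + 21) - 56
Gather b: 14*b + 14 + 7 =14*b + 21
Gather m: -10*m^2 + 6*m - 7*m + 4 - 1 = -10*m^2 - m + 3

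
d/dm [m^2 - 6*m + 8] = 2*m - 6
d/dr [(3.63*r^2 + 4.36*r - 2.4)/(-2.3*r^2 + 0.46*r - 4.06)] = (11.6978*r^2 - 40.5156*r - 16.5976)/(5.29*r^4 - 2.116*r^3 + 18.8876*r^2 - 3.7352*r + 16.4836)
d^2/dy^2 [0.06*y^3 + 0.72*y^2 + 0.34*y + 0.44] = 0.36*y + 1.44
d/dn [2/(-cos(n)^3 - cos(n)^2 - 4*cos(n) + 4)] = 2*(3*sin(n)^2 - 2*cos(n) - 7)*sin(n)/(cos(n)^3 + cos(n)^2 + 4*cos(n) - 4)^2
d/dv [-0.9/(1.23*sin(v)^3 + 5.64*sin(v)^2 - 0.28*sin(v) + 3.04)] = (3.321*sin(v)^2 + 10.152*sin(v) - 0.252)*cos(v)/(1.23*sin(v)^3 + 5.64*sin(v)^2 - 0.28*sin(v) + 3.04)^2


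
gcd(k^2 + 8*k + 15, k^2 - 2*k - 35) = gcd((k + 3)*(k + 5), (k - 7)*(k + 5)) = k + 5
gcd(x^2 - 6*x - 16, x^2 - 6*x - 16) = x^2 - 6*x - 16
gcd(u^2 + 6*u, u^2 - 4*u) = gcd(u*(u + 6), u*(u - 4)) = u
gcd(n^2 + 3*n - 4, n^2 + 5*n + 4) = n + 4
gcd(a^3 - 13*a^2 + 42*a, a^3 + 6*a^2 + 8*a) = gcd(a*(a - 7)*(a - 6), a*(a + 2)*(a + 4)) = a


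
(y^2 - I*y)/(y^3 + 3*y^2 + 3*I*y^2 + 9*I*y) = (y - I)/(y^2 + 3*y*(1 + I) + 9*I)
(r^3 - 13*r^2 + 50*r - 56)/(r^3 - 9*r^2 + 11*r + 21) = (r^2 - 6*r + 8)/(r^2 - 2*r - 3)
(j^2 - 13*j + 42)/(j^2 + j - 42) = (j - 7)/(j + 7)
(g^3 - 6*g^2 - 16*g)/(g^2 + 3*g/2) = 2*(g^2 - 6*g - 16)/(2*g + 3)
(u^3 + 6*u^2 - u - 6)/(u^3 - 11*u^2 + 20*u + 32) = (u^2 + 5*u - 6)/(u^2 - 12*u + 32)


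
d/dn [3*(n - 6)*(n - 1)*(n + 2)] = 9*n^2 - 30*n - 24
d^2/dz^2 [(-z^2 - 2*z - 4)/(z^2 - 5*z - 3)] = 14*(-z^3 - 3*z^2 + 6*z - 13)/(z^6 - 15*z^5 + 66*z^4 - 35*z^3 - 198*z^2 - 135*z - 27)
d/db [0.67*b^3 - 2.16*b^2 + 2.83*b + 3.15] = 2.01*b^2 - 4.32*b + 2.83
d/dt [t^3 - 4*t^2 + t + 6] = 3*t^2 - 8*t + 1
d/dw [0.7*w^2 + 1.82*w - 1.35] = 1.4*w + 1.82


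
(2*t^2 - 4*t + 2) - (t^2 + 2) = t^2 - 4*t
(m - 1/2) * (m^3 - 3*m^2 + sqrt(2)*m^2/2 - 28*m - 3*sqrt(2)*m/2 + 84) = m^4 - 7*m^3/2 + sqrt(2)*m^3/2 - 53*m^2/2 - 7*sqrt(2)*m^2/4 + 3*sqrt(2)*m/4 + 98*m - 42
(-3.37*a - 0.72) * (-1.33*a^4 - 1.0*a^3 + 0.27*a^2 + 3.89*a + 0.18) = 4.4821*a^5 + 4.3276*a^4 - 0.1899*a^3 - 13.3037*a^2 - 3.4074*a - 0.1296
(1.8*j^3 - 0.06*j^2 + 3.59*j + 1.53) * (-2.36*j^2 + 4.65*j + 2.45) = -4.248*j^5 + 8.5116*j^4 - 4.3414*j^3 + 12.9357*j^2 + 15.91*j + 3.7485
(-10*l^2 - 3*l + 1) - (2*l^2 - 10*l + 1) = -12*l^2 + 7*l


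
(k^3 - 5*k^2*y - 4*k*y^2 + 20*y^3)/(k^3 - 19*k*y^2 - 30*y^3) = (k - 2*y)/(k + 3*y)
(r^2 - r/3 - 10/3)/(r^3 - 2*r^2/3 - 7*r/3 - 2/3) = (3*r + 5)/(3*r^2 + 4*r + 1)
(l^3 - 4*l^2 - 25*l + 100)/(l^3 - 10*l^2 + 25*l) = (l^2 + l - 20)/(l*(l - 5))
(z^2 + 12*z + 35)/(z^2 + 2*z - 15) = (z + 7)/(z - 3)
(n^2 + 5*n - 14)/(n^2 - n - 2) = (n + 7)/(n + 1)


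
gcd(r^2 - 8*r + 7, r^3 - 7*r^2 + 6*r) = r - 1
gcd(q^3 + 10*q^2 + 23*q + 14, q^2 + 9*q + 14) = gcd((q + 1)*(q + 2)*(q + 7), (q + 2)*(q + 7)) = q^2 + 9*q + 14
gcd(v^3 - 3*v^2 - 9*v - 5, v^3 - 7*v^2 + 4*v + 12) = v + 1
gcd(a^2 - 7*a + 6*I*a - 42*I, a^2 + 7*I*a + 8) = 1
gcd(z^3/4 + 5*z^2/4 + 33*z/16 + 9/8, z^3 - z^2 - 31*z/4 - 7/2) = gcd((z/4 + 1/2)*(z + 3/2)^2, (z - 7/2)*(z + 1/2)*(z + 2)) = z + 2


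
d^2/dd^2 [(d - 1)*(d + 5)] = 2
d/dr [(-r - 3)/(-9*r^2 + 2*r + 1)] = (-9*r^2 - 54*r + 5)/(81*r^4 - 36*r^3 - 14*r^2 + 4*r + 1)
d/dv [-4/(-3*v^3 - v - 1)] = 4*(-9*v^2 - 1)/(3*v^3 + v + 1)^2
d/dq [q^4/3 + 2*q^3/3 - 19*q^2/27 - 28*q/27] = 4*q^3/3 + 2*q^2 - 38*q/27 - 28/27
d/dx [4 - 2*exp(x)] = -2*exp(x)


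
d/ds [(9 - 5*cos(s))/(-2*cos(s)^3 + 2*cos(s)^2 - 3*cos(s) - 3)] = 8*(10*cos(s)^3 - 32*cos(s)^2 + 18*cos(s) - 21)*sin(s)/(4*sin(s)^2 + 9*cos(s) + cos(3*s) + 2)^2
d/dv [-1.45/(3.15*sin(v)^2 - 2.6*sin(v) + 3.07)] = (9.135*sin(v) - 3.77)*cos(v)/(3.15*sin(v)^2 - 2.6*sin(v) + 3.07)^2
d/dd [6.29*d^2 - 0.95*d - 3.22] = 12.58*d - 0.95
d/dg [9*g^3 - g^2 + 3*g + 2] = 27*g^2 - 2*g + 3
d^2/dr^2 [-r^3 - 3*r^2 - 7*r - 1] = -6*r - 6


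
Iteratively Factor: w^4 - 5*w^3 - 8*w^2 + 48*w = (w - 4)*(w^3 - w^2 - 12*w) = (w - 4)^2*(w^2 + 3*w) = w*(w - 4)^2*(w + 3)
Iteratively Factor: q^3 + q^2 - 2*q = (q - 1)*(q^2 + 2*q) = q*(q - 1)*(q + 2)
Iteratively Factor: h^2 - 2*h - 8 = (h - 4)*(h + 2)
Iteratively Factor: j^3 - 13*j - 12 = (j - 4)*(j^2 + 4*j + 3) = (j - 4)*(j + 3)*(j + 1)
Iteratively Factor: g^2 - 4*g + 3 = (g - 3)*(g - 1)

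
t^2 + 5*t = t*(t + 5)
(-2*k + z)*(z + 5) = -2*k*z - 10*k + z^2 + 5*z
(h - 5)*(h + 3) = h^2 - 2*h - 15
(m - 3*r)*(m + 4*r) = m^2 + m*r - 12*r^2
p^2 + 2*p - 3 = (p - 1)*(p + 3)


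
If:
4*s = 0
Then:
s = 0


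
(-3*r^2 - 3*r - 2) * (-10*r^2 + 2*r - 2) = 30*r^4 + 24*r^3 + 20*r^2 + 2*r + 4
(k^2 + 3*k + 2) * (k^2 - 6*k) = k^4 - 3*k^3 - 16*k^2 - 12*k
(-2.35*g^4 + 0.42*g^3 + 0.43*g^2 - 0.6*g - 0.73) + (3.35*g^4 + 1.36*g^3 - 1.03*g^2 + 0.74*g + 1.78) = 1.0*g^4 + 1.78*g^3 - 0.6*g^2 + 0.14*g + 1.05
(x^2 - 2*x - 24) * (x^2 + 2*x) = x^4 - 28*x^2 - 48*x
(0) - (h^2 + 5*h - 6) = -h^2 - 5*h + 6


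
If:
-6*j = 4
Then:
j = -2/3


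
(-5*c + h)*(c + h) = -5*c^2 - 4*c*h + h^2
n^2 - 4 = (n - 2)*(n + 2)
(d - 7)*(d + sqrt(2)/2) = d^2 - 7*d + sqrt(2)*d/2 - 7*sqrt(2)/2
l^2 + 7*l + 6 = (l + 1)*(l + 6)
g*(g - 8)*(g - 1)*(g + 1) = g^4 - 8*g^3 - g^2 + 8*g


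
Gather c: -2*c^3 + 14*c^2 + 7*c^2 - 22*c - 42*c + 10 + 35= -2*c^3 + 21*c^2 - 64*c + 45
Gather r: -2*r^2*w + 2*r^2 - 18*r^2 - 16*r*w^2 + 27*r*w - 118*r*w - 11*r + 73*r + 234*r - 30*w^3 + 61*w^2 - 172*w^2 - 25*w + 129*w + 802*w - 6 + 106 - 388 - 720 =r^2*(-2*w - 16) + r*(-16*w^2 - 91*w + 296) - 30*w^3 - 111*w^2 + 906*w - 1008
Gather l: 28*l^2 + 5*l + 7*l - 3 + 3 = 28*l^2 + 12*l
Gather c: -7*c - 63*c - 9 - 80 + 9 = -70*c - 80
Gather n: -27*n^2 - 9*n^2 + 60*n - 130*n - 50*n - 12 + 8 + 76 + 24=-36*n^2 - 120*n + 96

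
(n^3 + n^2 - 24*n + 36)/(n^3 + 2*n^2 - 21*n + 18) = (n - 2)/(n - 1)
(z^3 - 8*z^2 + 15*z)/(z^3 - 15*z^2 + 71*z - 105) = z/(z - 7)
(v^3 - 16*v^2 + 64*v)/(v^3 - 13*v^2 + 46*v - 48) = v*(v - 8)/(v^2 - 5*v + 6)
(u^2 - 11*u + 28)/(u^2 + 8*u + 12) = (u^2 - 11*u + 28)/(u^2 + 8*u + 12)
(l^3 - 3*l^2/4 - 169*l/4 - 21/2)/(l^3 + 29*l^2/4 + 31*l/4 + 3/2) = (l - 7)/(l + 1)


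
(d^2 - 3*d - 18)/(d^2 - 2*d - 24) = (d + 3)/(d + 4)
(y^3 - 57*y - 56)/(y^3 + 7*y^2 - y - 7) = (y - 8)/(y - 1)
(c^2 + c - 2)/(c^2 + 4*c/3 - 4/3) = 3*(c - 1)/(3*c - 2)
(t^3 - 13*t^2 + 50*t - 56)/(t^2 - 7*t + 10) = (t^2 - 11*t + 28)/(t - 5)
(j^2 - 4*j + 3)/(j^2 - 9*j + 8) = (j - 3)/(j - 8)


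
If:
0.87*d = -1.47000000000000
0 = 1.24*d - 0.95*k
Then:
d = -1.69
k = -2.21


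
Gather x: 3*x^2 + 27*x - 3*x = 3*x^2 + 24*x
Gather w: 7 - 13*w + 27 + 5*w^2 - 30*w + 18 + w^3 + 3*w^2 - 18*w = w^3 + 8*w^2 - 61*w + 52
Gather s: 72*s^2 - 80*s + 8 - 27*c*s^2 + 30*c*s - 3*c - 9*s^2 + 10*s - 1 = -3*c + s^2*(63 - 27*c) + s*(30*c - 70) + 7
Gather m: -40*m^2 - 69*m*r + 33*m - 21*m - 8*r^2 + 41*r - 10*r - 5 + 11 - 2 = -40*m^2 + m*(12 - 69*r) - 8*r^2 + 31*r + 4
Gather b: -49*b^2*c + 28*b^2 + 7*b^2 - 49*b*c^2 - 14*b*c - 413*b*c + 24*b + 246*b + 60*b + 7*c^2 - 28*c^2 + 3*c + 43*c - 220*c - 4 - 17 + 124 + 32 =b^2*(35 - 49*c) + b*(-49*c^2 - 427*c + 330) - 21*c^2 - 174*c + 135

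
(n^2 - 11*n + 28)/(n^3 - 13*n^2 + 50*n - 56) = 1/(n - 2)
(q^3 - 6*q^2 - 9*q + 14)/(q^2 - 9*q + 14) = (q^2 + q - 2)/(q - 2)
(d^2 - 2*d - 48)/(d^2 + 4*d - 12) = (d - 8)/(d - 2)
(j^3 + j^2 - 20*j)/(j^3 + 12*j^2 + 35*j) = (j - 4)/(j + 7)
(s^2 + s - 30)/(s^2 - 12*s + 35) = (s + 6)/(s - 7)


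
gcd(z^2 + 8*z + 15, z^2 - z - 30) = z + 5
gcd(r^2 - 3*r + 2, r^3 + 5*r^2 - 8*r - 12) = r - 2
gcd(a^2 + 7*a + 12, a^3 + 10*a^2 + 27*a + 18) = a + 3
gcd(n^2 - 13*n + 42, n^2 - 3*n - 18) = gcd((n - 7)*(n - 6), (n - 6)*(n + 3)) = n - 6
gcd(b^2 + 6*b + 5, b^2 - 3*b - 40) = b + 5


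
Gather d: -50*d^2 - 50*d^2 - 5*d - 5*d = -100*d^2 - 10*d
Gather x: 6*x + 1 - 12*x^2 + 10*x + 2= -12*x^2 + 16*x + 3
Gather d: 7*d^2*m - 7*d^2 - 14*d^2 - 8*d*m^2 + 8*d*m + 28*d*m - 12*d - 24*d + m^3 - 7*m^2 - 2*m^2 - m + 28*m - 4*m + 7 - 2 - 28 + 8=d^2*(7*m - 21) + d*(-8*m^2 + 36*m - 36) + m^3 - 9*m^2 + 23*m - 15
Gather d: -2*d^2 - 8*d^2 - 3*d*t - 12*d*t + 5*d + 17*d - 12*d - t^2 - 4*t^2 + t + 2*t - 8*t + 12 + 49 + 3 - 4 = -10*d^2 + d*(10 - 15*t) - 5*t^2 - 5*t + 60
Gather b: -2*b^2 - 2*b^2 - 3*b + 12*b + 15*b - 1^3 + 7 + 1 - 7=-4*b^2 + 24*b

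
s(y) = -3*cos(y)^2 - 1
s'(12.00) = -2.72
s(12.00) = -3.14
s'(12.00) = -2.72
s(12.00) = -3.14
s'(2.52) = -2.84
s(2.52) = -2.98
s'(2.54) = -2.80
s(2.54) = -3.04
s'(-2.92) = 1.29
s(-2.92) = -3.86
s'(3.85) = 2.96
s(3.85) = -2.73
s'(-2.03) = 2.38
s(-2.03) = -1.59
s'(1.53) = 0.24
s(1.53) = -1.00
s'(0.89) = 2.93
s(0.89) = -2.19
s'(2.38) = -3.00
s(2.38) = -2.57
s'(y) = 6*sin(y)*cos(y)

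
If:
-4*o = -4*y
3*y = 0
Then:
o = 0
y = 0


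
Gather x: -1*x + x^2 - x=x^2 - 2*x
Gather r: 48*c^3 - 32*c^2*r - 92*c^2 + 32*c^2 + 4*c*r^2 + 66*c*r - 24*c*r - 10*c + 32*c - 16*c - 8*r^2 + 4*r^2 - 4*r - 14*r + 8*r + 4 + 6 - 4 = 48*c^3 - 60*c^2 + 6*c + r^2*(4*c - 4) + r*(-32*c^2 + 42*c - 10) + 6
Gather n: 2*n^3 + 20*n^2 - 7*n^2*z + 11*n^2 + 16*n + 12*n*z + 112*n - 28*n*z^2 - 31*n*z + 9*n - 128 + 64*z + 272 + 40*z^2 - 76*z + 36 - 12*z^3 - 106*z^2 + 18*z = 2*n^3 + n^2*(31 - 7*z) + n*(-28*z^2 - 19*z + 137) - 12*z^3 - 66*z^2 + 6*z + 180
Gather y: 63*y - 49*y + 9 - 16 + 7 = 14*y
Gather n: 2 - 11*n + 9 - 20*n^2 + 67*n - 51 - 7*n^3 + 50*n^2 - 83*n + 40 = -7*n^3 + 30*n^2 - 27*n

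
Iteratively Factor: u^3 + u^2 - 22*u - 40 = (u + 2)*(u^2 - u - 20) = (u + 2)*(u + 4)*(u - 5)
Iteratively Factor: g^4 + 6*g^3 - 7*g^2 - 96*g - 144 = (g + 3)*(g^3 + 3*g^2 - 16*g - 48) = (g - 4)*(g + 3)*(g^2 + 7*g + 12) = (g - 4)*(g + 3)*(g + 4)*(g + 3)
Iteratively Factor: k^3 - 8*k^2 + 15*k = (k)*(k^2 - 8*k + 15) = k*(k - 3)*(k - 5)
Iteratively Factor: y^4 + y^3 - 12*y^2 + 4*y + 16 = (y + 1)*(y^3 - 12*y + 16) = (y + 1)*(y + 4)*(y^2 - 4*y + 4) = (y - 2)*(y + 1)*(y + 4)*(y - 2)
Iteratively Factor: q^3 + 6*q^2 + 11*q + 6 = (q + 3)*(q^2 + 3*q + 2) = (q + 1)*(q + 3)*(q + 2)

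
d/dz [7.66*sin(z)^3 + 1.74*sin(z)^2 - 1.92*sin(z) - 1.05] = (22.98*sin(z)^2 + 3.48*sin(z) - 1.92)*cos(z)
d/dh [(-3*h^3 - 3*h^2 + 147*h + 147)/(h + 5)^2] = 3*(-h^3 - 15*h^2 - 59*h + 147)/(h^3 + 15*h^2 + 75*h + 125)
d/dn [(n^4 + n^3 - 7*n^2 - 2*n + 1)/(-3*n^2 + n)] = (-6*n^5 + 2*n^3 - 13*n^2 + 6*n - 1)/(n^2*(9*n^2 - 6*n + 1))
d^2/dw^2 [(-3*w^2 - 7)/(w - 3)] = -68/(w^3 - 9*w^2 + 27*w - 27)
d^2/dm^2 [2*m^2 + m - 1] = 4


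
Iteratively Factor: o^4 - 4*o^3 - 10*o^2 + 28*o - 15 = (o - 5)*(o^3 + o^2 - 5*o + 3) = (o - 5)*(o - 1)*(o^2 + 2*o - 3) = (o - 5)*(o - 1)*(o + 3)*(o - 1)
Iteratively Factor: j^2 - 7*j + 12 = (j - 4)*(j - 3)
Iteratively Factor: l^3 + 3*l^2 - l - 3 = (l + 1)*(l^2 + 2*l - 3) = (l - 1)*(l + 1)*(l + 3)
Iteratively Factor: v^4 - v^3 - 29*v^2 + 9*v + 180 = (v - 3)*(v^3 + 2*v^2 - 23*v - 60) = (v - 3)*(v + 3)*(v^2 - v - 20) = (v - 5)*(v - 3)*(v + 3)*(v + 4)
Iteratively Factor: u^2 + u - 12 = (u + 4)*(u - 3)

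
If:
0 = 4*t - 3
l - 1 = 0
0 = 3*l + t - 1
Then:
No Solution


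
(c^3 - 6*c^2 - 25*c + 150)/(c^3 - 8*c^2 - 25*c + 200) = (c - 6)/(c - 8)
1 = 1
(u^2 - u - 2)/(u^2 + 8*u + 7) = (u - 2)/(u + 7)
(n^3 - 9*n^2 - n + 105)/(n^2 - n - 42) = (n^2 - 2*n - 15)/(n + 6)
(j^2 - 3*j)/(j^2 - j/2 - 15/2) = 2*j/(2*j + 5)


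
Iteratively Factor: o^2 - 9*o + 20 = (o - 5)*(o - 4)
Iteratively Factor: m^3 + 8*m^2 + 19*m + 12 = (m + 3)*(m^2 + 5*m + 4) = (m + 1)*(m + 3)*(m + 4)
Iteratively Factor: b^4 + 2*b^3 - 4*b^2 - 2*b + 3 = (b + 1)*(b^3 + b^2 - 5*b + 3) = (b - 1)*(b + 1)*(b^2 + 2*b - 3) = (b - 1)*(b + 1)*(b + 3)*(b - 1)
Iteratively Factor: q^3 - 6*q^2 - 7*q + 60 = (q - 4)*(q^2 - 2*q - 15) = (q - 4)*(q + 3)*(q - 5)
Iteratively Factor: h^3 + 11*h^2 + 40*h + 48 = (h + 4)*(h^2 + 7*h + 12) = (h + 3)*(h + 4)*(h + 4)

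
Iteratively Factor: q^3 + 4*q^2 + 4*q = (q)*(q^2 + 4*q + 4) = q*(q + 2)*(q + 2)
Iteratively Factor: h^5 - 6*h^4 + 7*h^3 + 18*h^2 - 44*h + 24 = (h - 2)*(h^4 - 4*h^3 - h^2 + 16*h - 12) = (h - 2)*(h - 1)*(h^3 - 3*h^2 - 4*h + 12) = (h - 2)^2*(h - 1)*(h^2 - h - 6) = (h - 2)^2*(h - 1)*(h + 2)*(h - 3)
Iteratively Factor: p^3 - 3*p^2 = (p)*(p^2 - 3*p) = p^2*(p - 3)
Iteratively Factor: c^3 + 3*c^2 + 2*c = (c + 1)*(c^2 + 2*c) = c*(c + 1)*(c + 2)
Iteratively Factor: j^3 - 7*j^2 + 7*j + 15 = (j - 3)*(j^2 - 4*j - 5) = (j - 5)*(j - 3)*(j + 1)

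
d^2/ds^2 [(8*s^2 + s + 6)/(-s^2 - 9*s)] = 2*(71*s^3 - 18*s^2 - 162*s - 486)/(s^3*(s^3 + 27*s^2 + 243*s + 729))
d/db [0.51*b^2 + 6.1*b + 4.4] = 1.02*b + 6.1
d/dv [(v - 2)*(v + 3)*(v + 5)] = 3*v^2 + 12*v - 1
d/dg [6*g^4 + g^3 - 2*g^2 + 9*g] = 24*g^3 + 3*g^2 - 4*g + 9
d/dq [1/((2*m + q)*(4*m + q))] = 2*(-3*m - q)/(64*m^4 + 96*m^3*q + 52*m^2*q^2 + 12*m*q^3 + q^4)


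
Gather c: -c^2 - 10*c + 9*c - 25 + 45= -c^2 - c + 20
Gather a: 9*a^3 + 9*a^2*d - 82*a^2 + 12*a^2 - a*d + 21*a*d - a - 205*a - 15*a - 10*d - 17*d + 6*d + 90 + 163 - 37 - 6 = 9*a^3 + a^2*(9*d - 70) + a*(20*d - 221) - 21*d + 210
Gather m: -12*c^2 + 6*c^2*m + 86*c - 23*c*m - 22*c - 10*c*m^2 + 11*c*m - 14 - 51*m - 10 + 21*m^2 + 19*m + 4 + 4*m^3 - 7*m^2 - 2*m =-12*c^2 + 64*c + 4*m^3 + m^2*(14 - 10*c) + m*(6*c^2 - 12*c - 34) - 20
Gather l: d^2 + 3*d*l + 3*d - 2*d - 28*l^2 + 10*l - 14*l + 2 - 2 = d^2 + d - 28*l^2 + l*(3*d - 4)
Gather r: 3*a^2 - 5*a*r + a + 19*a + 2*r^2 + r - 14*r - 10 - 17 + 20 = 3*a^2 + 20*a + 2*r^2 + r*(-5*a - 13) - 7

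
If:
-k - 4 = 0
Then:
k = -4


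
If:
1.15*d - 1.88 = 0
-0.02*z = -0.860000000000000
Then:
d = 1.63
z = 43.00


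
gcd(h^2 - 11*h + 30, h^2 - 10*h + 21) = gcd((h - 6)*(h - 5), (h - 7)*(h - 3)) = 1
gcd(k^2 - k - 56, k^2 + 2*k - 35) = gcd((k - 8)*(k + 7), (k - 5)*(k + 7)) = k + 7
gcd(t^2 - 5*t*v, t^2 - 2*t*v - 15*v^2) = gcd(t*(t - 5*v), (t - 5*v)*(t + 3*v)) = t - 5*v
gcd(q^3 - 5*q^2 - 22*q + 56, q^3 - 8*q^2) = 1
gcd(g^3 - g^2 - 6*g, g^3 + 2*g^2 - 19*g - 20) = 1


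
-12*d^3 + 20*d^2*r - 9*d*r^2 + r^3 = (-6*d + r)*(-2*d + r)*(-d + r)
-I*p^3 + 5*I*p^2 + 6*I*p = p*(p - 6)*(-I*p - I)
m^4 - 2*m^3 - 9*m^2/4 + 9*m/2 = m*(m - 2)*(m - 3/2)*(m + 3/2)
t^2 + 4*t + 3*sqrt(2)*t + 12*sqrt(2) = (t + 4)*(t + 3*sqrt(2))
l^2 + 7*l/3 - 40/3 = (l - 8/3)*(l + 5)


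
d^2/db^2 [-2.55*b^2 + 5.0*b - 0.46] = -5.10000000000000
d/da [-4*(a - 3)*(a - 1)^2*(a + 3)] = -16*a^3 + 24*a^2 + 64*a - 72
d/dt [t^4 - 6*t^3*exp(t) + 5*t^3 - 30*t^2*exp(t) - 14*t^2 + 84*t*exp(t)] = -6*t^3*exp(t) + 4*t^3 - 48*t^2*exp(t) + 15*t^2 + 24*t*exp(t) - 28*t + 84*exp(t)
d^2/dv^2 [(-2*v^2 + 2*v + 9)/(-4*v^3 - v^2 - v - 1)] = 2*(32*v^6 - 96*v^5 - 912*v^4 - 340*v^3 - 93*v^2 + 87*v + 4)/(64*v^9 + 48*v^8 + 60*v^7 + 73*v^6 + 39*v^5 + 30*v^4 + 19*v^3 + 6*v^2 + 3*v + 1)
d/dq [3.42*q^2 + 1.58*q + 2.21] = 6.84*q + 1.58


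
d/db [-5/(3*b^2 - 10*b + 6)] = 10*(3*b - 5)/(3*b^2 - 10*b + 6)^2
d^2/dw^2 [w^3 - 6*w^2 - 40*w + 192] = 6*w - 12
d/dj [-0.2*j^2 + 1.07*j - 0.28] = 1.07 - 0.4*j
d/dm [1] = 0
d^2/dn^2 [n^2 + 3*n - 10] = 2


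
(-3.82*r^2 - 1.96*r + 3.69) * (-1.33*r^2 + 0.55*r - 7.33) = 5.0806*r^4 + 0.5058*r^3 + 22.0149*r^2 + 16.3963*r - 27.0477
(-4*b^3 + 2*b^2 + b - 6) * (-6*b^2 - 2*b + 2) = 24*b^5 - 4*b^4 - 18*b^3 + 38*b^2 + 14*b - 12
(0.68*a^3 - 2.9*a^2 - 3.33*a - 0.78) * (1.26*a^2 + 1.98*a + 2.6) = 0.8568*a^5 - 2.3076*a^4 - 8.1698*a^3 - 15.1162*a^2 - 10.2024*a - 2.028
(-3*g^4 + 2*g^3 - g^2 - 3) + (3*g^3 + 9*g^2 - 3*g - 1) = -3*g^4 + 5*g^3 + 8*g^2 - 3*g - 4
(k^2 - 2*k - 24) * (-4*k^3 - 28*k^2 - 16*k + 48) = -4*k^5 - 20*k^4 + 136*k^3 + 752*k^2 + 288*k - 1152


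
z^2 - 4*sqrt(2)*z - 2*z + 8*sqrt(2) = (z - 2)*(z - 4*sqrt(2))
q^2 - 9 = (q - 3)*(q + 3)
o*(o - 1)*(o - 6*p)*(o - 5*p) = o^4 - 11*o^3*p - o^3 + 30*o^2*p^2 + 11*o^2*p - 30*o*p^2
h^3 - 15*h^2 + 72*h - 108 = (h - 6)^2*(h - 3)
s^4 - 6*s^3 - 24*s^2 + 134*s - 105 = (s - 7)*(s - 3)*(s - 1)*(s + 5)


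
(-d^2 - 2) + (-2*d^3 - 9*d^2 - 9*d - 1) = -2*d^3 - 10*d^2 - 9*d - 3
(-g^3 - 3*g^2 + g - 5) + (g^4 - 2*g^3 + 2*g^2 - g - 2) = g^4 - 3*g^3 - g^2 - 7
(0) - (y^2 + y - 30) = -y^2 - y + 30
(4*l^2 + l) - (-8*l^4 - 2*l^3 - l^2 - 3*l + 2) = 8*l^4 + 2*l^3 + 5*l^2 + 4*l - 2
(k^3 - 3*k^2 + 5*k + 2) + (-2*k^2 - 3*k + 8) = k^3 - 5*k^2 + 2*k + 10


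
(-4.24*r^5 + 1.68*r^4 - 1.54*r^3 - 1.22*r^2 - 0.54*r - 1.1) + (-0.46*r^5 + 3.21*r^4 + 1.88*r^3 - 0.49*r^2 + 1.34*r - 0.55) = -4.7*r^5 + 4.89*r^4 + 0.34*r^3 - 1.71*r^2 + 0.8*r - 1.65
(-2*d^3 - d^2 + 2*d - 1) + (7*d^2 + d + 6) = -2*d^3 + 6*d^2 + 3*d + 5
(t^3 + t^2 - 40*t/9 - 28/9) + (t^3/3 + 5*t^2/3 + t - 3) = 4*t^3/3 + 8*t^2/3 - 31*t/9 - 55/9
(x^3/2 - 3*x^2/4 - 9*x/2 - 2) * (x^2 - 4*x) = x^5/2 - 11*x^4/4 - 3*x^3/2 + 16*x^2 + 8*x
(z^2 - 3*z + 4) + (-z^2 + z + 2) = 6 - 2*z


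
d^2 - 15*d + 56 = (d - 8)*(d - 7)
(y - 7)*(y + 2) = y^2 - 5*y - 14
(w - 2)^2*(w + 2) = w^3 - 2*w^2 - 4*w + 8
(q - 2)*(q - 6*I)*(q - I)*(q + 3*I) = q^4 - 2*q^3 - 4*I*q^3 + 15*q^2 + 8*I*q^2 - 30*q - 18*I*q + 36*I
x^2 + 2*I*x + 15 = (x - 3*I)*(x + 5*I)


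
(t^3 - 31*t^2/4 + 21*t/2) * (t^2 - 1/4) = t^5 - 31*t^4/4 + 41*t^3/4 + 31*t^2/16 - 21*t/8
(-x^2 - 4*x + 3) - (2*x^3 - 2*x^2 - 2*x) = -2*x^3 + x^2 - 2*x + 3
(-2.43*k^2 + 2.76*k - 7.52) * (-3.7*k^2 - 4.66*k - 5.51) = 8.991*k^4 + 1.1118*k^3 + 28.3517*k^2 + 19.8356*k + 41.4352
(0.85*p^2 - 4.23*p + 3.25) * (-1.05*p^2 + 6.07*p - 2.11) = -0.8925*p^4 + 9.601*p^3 - 30.8821*p^2 + 28.6528*p - 6.8575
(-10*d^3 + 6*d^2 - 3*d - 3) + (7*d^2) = -10*d^3 + 13*d^2 - 3*d - 3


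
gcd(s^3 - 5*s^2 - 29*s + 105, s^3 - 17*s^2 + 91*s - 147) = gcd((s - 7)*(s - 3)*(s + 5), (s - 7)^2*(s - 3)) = s^2 - 10*s + 21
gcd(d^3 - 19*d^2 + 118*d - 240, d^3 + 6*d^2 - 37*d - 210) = d - 6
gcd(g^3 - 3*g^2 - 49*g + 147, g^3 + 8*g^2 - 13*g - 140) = g + 7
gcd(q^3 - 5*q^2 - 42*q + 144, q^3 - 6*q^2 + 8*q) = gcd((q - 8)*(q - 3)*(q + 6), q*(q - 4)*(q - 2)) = 1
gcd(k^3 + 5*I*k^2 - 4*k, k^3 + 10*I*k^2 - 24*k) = k^2 + 4*I*k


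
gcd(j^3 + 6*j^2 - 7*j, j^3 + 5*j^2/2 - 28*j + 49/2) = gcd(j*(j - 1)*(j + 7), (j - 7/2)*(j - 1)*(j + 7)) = j^2 + 6*j - 7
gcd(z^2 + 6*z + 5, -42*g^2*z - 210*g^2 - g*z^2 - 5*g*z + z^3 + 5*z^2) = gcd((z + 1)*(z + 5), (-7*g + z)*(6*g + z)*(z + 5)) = z + 5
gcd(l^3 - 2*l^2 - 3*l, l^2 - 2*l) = l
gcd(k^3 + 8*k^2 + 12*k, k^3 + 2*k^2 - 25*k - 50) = k + 2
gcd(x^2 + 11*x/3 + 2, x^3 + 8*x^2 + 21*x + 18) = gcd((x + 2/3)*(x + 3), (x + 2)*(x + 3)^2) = x + 3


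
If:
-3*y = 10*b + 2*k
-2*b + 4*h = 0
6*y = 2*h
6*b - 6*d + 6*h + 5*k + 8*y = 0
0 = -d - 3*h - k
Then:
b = 0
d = 0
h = 0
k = 0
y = 0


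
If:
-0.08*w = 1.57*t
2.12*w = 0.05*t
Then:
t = 0.00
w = 0.00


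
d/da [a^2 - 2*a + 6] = 2*a - 2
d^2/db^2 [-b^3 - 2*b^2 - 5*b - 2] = -6*b - 4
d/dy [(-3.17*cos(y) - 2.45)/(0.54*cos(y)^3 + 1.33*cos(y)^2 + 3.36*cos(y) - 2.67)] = -(3.4236*cos(y)^3 + 8.1851*cos(y)^2 + 6.517*cos(y) + 16.6959)*sin(y)/(0.54*cos(y)^3 + 1.33*cos(y)^2 + 3.36*cos(y) - 2.67)^2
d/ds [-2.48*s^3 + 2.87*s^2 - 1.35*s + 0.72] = -7.44*s^2 + 5.74*s - 1.35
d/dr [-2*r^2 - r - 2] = -4*r - 1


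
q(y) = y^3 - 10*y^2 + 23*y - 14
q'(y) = 3*y^2 - 20*y + 23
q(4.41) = -21.28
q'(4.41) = -6.86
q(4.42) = -21.35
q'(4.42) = -6.79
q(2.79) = -5.95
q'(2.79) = -9.45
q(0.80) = -1.49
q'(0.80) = 8.92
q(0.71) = -2.35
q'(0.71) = 10.31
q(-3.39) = -245.85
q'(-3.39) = 125.28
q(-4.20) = -361.09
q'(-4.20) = 159.92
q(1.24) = 1.05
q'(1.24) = 2.81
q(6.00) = -20.00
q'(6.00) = 11.00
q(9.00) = 112.00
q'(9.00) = 86.00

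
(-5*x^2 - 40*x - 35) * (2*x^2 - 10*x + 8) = -10*x^4 - 30*x^3 + 290*x^2 + 30*x - 280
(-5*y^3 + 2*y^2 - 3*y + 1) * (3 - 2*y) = 10*y^4 - 19*y^3 + 12*y^2 - 11*y + 3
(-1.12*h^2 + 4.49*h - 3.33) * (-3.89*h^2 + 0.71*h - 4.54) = 4.3568*h^4 - 18.2613*h^3 + 21.2264*h^2 - 22.7489*h + 15.1182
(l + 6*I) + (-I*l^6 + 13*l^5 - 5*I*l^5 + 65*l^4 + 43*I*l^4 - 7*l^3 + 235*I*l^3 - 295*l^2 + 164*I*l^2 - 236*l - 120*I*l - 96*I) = -I*l^6 + 13*l^5 - 5*I*l^5 + 65*l^4 + 43*I*l^4 - 7*l^3 + 235*I*l^3 - 295*l^2 + 164*I*l^2 - 235*l - 120*I*l - 90*I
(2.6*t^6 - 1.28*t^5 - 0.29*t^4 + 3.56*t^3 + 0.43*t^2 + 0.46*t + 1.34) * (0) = 0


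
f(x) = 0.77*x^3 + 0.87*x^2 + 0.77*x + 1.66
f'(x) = 2.31*x^2 + 1.74*x + 0.77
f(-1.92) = -2.06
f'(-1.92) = 5.94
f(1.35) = 6.18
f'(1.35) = 7.33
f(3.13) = 36.20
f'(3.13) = 28.85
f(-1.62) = -0.58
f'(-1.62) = 4.01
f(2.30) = 17.40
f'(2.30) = 16.99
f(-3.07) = -14.78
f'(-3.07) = 17.20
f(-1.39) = 0.20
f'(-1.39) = 2.81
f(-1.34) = 0.34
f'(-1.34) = 2.59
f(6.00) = 203.92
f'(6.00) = 94.37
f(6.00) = 203.92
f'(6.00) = 94.37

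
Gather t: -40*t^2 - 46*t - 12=-40*t^2 - 46*t - 12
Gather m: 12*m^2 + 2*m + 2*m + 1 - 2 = 12*m^2 + 4*m - 1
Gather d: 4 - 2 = 2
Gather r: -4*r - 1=-4*r - 1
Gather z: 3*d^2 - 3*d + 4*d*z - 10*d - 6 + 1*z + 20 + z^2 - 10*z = 3*d^2 - 13*d + z^2 + z*(4*d - 9) + 14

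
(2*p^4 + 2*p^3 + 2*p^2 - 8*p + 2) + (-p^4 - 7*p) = p^4 + 2*p^3 + 2*p^2 - 15*p + 2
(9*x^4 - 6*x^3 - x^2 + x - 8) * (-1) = -9*x^4 + 6*x^3 + x^2 - x + 8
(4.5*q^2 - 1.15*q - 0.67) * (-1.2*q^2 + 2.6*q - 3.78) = -5.4*q^4 + 13.08*q^3 - 19.196*q^2 + 2.605*q + 2.5326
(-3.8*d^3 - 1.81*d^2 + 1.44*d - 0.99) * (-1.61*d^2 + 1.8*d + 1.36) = 6.118*d^5 - 3.9259*d^4 - 10.7444*d^3 + 1.7243*d^2 + 0.1764*d - 1.3464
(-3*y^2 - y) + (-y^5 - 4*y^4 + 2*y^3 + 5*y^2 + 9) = -y^5 - 4*y^4 + 2*y^3 + 2*y^2 - y + 9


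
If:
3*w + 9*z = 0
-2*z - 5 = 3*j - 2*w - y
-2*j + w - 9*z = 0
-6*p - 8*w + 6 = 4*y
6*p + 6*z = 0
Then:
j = -6/5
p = -1/5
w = -3/5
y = 3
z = 1/5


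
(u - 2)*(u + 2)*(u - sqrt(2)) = u^3 - sqrt(2)*u^2 - 4*u + 4*sqrt(2)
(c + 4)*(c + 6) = c^2 + 10*c + 24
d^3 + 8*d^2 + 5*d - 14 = (d - 1)*(d + 2)*(d + 7)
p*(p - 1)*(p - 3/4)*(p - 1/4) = p^4 - 2*p^3 + 19*p^2/16 - 3*p/16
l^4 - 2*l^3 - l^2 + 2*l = l*(l - 2)*(l - 1)*(l + 1)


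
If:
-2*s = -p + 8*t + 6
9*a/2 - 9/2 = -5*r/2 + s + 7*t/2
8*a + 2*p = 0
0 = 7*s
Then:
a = -2*t - 3/2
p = 8*t + 6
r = 5*t + 9/2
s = 0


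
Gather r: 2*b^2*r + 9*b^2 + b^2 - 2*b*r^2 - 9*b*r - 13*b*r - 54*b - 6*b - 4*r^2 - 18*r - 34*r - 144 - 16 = 10*b^2 - 60*b + r^2*(-2*b - 4) + r*(2*b^2 - 22*b - 52) - 160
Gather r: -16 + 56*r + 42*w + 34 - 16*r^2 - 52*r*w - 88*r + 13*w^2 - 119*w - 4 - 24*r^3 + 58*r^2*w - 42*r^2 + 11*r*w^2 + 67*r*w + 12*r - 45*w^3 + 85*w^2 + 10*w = -24*r^3 + r^2*(58*w - 58) + r*(11*w^2 + 15*w - 20) - 45*w^3 + 98*w^2 - 67*w + 14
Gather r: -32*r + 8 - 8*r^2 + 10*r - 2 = -8*r^2 - 22*r + 6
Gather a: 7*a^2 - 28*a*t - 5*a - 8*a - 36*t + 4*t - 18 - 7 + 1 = 7*a^2 + a*(-28*t - 13) - 32*t - 24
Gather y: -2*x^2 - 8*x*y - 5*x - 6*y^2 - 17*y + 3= -2*x^2 - 5*x - 6*y^2 + y*(-8*x - 17) + 3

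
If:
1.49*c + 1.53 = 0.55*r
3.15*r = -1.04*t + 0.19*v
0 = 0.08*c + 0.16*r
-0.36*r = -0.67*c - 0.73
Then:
No Solution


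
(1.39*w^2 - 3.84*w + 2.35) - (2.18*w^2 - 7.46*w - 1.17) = -0.79*w^2 + 3.62*w + 3.52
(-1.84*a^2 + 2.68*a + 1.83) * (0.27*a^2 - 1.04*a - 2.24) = -0.4968*a^4 + 2.6372*a^3 + 1.8285*a^2 - 7.9064*a - 4.0992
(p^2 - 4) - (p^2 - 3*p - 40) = 3*p + 36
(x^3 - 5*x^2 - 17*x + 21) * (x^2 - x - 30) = x^5 - 6*x^4 - 42*x^3 + 188*x^2 + 489*x - 630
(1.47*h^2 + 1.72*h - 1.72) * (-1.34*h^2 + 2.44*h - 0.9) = -1.9698*h^4 + 1.282*h^3 + 5.1786*h^2 - 5.7448*h + 1.548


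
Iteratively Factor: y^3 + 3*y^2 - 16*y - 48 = (y + 4)*(y^2 - y - 12) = (y + 3)*(y + 4)*(y - 4)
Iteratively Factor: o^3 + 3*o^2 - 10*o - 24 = (o + 2)*(o^2 + o - 12) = (o - 3)*(o + 2)*(o + 4)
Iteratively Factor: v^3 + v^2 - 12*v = (v - 3)*(v^2 + 4*v) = (v - 3)*(v + 4)*(v)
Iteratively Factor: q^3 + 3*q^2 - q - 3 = (q - 1)*(q^2 + 4*q + 3) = (q - 1)*(q + 1)*(q + 3)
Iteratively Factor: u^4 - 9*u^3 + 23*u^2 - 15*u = (u)*(u^3 - 9*u^2 + 23*u - 15) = u*(u - 3)*(u^2 - 6*u + 5) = u*(u - 3)*(u - 1)*(u - 5)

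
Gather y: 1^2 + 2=3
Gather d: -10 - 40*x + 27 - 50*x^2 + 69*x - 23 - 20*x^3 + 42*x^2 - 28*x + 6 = -20*x^3 - 8*x^2 + x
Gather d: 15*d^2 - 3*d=15*d^2 - 3*d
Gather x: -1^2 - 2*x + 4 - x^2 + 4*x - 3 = -x^2 + 2*x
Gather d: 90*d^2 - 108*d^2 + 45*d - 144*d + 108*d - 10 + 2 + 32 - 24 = -18*d^2 + 9*d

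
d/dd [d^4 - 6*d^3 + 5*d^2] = 2*d*(2*d^2 - 9*d + 5)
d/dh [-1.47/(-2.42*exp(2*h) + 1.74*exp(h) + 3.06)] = (2.5578 - 7.1148*exp(h))*exp(h)/(-2.42*exp(2*h) + 1.74*exp(h) + 3.06)^2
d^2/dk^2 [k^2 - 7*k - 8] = 2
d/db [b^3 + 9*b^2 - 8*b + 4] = 3*b^2 + 18*b - 8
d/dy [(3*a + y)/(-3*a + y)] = -6*a/(3*a - y)^2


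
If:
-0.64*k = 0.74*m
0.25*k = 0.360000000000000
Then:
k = 1.44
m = -1.25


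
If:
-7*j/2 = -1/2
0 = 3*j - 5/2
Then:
No Solution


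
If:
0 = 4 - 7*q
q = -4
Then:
No Solution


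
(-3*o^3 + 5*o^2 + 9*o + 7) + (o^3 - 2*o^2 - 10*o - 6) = -2*o^3 + 3*o^2 - o + 1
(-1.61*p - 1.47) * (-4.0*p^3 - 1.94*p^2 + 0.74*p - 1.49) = 6.44*p^4 + 9.0034*p^3 + 1.6604*p^2 + 1.3111*p + 2.1903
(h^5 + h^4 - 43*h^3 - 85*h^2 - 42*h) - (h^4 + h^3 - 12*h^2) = h^5 - 44*h^3 - 73*h^2 - 42*h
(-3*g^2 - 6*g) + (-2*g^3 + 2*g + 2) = -2*g^3 - 3*g^2 - 4*g + 2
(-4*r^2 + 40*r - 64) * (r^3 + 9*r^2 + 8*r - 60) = -4*r^5 + 4*r^4 + 264*r^3 - 16*r^2 - 2912*r + 3840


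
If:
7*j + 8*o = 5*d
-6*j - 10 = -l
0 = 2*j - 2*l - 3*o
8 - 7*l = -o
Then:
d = -1601/340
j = -103/68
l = 31/34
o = -55/34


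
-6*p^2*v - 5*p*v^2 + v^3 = v*(-6*p + v)*(p + v)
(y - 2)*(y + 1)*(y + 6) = y^3 + 5*y^2 - 8*y - 12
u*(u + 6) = u^2 + 6*u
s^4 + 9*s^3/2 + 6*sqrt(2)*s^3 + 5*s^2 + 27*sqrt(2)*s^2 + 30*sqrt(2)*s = s*(s + 2)*(s + 5/2)*(s + 6*sqrt(2))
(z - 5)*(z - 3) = z^2 - 8*z + 15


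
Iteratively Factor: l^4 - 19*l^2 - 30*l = (l + 3)*(l^3 - 3*l^2 - 10*l) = (l - 5)*(l + 3)*(l^2 + 2*l) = (l - 5)*(l + 2)*(l + 3)*(l)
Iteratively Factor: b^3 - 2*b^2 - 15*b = (b + 3)*(b^2 - 5*b) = b*(b + 3)*(b - 5)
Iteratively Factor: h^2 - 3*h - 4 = (h - 4)*(h + 1)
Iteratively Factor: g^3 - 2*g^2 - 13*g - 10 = (g + 2)*(g^2 - 4*g - 5) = (g - 5)*(g + 2)*(g + 1)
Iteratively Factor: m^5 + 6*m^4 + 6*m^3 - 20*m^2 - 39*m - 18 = (m + 3)*(m^4 + 3*m^3 - 3*m^2 - 11*m - 6) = (m + 3)^2*(m^3 - 3*m - 2) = (m + 1)*(m + 3)^2*(m^2 - m - 2) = (m - 2)*(m + 1)*(m + 3)^2*(m + 1)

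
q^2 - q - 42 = (q - 7)*(q + 6)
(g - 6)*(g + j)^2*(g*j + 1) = g^4*j + 2*g^3*j^2 - 6*g^3*j + g^3 + g^2*j^3 - 12*g^2*j^2 + 2*g^2*j - 6*g^2 - 6*g*j^3 + g*j^2 - 12*g*j - 6*j^2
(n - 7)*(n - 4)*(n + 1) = n^3 - 10*n^2 + 17*n + 28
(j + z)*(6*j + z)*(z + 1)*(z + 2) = 6*j^2*z^2 + 18*j^2*z + 12*j^2 + 7*j*z^3 + 21*j*z^2 + 14*j*z + z^4 + 3*z^3 + 2*z^2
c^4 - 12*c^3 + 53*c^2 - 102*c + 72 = (c - 4)*(c - 3)^2*(c - 2)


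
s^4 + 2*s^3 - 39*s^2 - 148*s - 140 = (s - 7)*(s + 2)^2*(s + 5)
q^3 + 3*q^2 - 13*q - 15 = (q - 3)*(q + 1)*(q + 5)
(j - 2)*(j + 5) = j^2 + 3*j - 10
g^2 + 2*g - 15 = (g - 3)*(g + 5)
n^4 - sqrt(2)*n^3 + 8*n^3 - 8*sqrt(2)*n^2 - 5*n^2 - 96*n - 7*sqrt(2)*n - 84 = (n + 1)*(n + 7)*(n - 3*sqrt(2))*(n + 2*sqrt(2))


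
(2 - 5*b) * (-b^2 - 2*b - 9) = 5*b^3 + 8*b^2 + 41*b - 18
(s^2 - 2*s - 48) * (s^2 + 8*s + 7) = s^4 + 6*s^3 - 57*s^2 - 398*s - 336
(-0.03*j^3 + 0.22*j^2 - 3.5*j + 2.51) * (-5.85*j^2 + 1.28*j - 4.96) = 0.1755*j^5 - 1.3254*j^4 + 20.9054*j^3 - 20.2547*j^2 + 20.5728*j - 12.4496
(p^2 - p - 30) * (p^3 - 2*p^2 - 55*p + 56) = p^5 - 3*p^4 - 83*p^3 + 171*p^2 + 1594*p - 1680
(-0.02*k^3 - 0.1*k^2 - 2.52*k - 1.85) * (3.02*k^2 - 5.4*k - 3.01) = -0.0604*k^5 - 0.194*k^4 - 7.0102*k^3 + 8.322*k^2 + 17.5752*k + 5.5685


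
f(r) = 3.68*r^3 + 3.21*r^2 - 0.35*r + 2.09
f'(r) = 11.04*r^2 + 6.42*r - 0.35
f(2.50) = 78.78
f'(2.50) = 84.70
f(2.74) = 100.93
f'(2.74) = 100.12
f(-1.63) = -4.75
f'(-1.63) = 18.52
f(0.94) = 7.65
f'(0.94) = 15.44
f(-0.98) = 2.05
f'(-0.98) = 3.96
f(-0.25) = 2.32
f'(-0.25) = -1.26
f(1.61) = 25.20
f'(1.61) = 38.60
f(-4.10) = -196.14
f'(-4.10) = 158.91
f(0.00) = 2.09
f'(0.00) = -0.35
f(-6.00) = -675.13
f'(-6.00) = 358.57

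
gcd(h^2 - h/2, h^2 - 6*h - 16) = 1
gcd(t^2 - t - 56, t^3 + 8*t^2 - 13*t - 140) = t + 7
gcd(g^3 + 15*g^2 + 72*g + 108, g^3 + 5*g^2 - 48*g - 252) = g^2 + 12*g + 36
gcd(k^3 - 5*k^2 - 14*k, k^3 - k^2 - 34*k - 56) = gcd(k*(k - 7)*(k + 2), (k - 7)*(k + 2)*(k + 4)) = k^2 - 5*k - 14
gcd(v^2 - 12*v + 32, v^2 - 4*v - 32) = v - 8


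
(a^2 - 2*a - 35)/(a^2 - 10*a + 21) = (a + 5)/(a - 3)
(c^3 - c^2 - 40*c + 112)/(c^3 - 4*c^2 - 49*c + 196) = (c - 4)/(c - 7)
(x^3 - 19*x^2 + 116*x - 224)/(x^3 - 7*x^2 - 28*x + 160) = (x - 7)/(x + 5)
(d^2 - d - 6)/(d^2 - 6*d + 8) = (d^2 - d - 6)/(d^2 - 6*d + 8)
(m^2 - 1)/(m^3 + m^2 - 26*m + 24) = (m + 1)/(m^2 + 2*m - 24)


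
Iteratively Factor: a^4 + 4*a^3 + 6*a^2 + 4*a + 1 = (a + 1)*(a^3 + 3*a^2 + 3*a + 1) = (a + 1)^2*(a^2 + 2*a + 1) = (a + 1)^3*(a + 1)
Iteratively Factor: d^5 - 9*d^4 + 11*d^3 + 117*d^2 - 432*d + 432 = (d - 3)*(d^4 - 6*d^3 - 7*d^2 + 96*d - 144) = (d - 3)*(d + 4)*(d^3 - 10*d^2 + 33*d - 36) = (d - 4)*(d - 3)*(d + 4)*(d^2 - 6*d + 9) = (d - 4)*(d - 3)^2*(d + 4)*(d - 3)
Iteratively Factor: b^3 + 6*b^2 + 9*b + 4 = (b + 4)*(b^2 + 2*b + 1) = (b + 1)*(b + 4)*(b + 1)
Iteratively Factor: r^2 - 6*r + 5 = (r - 5)*(r - 1)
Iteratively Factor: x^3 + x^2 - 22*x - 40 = (x + 4)*(x^2 - 3*x - 10) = (x - 5)*(x + 4)*(x + 2)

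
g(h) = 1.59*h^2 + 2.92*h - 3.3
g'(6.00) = 22.00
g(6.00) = 71.46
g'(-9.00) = -25.70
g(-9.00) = 99.21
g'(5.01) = 18.85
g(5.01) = 51.24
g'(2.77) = 11.73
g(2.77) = 16.99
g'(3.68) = 14.62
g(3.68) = 28.98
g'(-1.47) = -1.75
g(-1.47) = -4.16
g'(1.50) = 7.69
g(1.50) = 4.66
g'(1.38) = 7.31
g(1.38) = 3.76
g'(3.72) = 14.75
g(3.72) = 29.57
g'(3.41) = 13.76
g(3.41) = 25.15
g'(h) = 3.18*h + 2.92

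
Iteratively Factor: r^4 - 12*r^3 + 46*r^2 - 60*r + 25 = (r - 5)*(r^3 - 7*r^2 + 11*r - 5) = (r - 5)^2*(r^2 - 2*r + 1) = (r - 5)^2*(r - 1)*(r - 1)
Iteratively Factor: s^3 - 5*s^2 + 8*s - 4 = (s - 2)*(s^2 - 3*s + 2) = (s - 2)*(s - 1)*(s - 2)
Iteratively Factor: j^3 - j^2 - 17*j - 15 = (j + 3)*(j^2 - 4*j - 5) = (j - 5)*(j + 3)*(j + 1)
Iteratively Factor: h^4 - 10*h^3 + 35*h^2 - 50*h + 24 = (h - 2)*(h^3 - 8*h^2 + 19*h - 12) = (h - 3)*(h - 2)*(h^2 - 5*h + 4) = (h - 4)*(h - 3)*(h - 2)*(h - 1)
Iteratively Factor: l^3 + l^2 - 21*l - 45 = (l + 3)*(l^2 - 2*l - 15) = (l - 5)*(l + 3)*(l + 3)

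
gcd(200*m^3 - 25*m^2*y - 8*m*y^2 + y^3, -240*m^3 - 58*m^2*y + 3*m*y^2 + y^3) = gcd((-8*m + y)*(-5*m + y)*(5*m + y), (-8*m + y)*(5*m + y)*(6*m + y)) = -40*m^2 - 3*m*y + y^2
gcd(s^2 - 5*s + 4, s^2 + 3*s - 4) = s - 1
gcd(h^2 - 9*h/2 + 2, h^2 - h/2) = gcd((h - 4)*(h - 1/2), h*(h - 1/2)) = h - 1/2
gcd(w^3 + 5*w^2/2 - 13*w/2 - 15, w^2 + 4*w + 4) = w + 2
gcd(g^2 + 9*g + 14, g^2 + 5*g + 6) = g + 2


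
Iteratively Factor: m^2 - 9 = (m + 3)*(m - 3)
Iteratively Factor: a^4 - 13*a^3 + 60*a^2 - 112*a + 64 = (a - 1)*(a^3 - 12*a^2 + 48*a - 64) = (a - 4)*(a - 1)*(a^2 - 8*a + 16) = (a - 4)^2*(a - 1)*(a - 4)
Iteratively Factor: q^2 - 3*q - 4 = (q + 1)*(q - 4)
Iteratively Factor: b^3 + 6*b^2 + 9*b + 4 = (b + 1)*(b^2 + 5*b + 4) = (b + 1)^2*(b + 4)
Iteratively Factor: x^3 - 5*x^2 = (x - 5)*(x^2) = x*(x - 5)*(x)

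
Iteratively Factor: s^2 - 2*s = (s - 2)*(s)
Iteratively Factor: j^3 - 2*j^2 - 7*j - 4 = (j + 1)*(j^2 - 3*j - 4) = (j + 1)^2*(j - 4)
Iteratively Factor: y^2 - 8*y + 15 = (y - 3)*(y - 5)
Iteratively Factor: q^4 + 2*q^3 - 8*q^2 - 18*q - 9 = (q + 1)*(q^3 + q^2 - 9*q - 9) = (q + 1)*(q + 3)*(q^2 - 2*q - 3) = (q - 3)*(q + 1)*(q + 3)*(q + 1)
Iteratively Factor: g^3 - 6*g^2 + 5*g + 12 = (g - 3)*(g^2 - 3*g - 4) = (g - 3)*(g + 1)*(g - 4)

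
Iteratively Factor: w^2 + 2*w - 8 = (w - 2)*(w + 4)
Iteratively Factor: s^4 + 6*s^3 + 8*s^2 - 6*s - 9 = (s + 3)*(s^3 + 3*s^2 - s - 3) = (s - 1)*(s + 3)*(s^2 + 4*s + 3) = (s - 1)*(s + 3)^2*(s + 1)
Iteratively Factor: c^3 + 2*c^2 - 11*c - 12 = (c + 4)*(c^2 - 2*c - 3) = (c + 1)*(c + 4)*(c - 3)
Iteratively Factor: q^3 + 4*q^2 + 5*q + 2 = (q + 1)*(q^2 + 3*q + 2) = (q + 1)^2*(q + 2)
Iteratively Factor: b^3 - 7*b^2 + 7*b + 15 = (b - 5)*(b^2 - 2*b - 3) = (b - 5)*(b - 3)*(b + 1)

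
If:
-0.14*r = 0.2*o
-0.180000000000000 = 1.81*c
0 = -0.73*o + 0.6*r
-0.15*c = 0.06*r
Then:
No Solution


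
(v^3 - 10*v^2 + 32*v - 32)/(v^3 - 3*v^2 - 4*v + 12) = (v^2 - 8*v + 16)/(v^2 - v - 6)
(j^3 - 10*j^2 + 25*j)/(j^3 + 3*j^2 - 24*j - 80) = j*(j - 5)/(j^2 + 8*j + 16)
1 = 1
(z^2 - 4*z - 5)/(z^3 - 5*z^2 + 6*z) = (z^2 - 4*z - 5)/(z*(z^2 - 5*z + 6))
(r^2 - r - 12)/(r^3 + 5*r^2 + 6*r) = (r - 4)/(r*(r + 2))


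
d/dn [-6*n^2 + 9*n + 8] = 9 - 12*n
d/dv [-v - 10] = -1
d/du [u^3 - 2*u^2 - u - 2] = 3*u^2 - 4*u - 1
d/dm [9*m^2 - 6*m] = 18*m - 6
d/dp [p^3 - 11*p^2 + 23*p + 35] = 3*p^2 - 22*p + 23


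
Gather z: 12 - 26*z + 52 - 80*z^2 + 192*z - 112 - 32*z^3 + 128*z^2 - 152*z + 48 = -32*z^3 + 48*z^2 + 14*z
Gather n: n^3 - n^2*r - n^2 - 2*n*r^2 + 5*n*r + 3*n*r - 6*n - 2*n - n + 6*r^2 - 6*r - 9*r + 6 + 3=n^3 + n^2*(-r - 1) + n*(-2*r^2 + 8*r - 9) + 6*r^2 - 15*r + 9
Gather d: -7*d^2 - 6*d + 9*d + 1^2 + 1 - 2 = -7*d^2 + 3*d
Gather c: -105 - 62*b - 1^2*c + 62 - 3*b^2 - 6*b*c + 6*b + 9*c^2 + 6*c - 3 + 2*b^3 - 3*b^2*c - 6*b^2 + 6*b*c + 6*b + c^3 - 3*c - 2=2*b^3 - 9*b^2 - 50*b + c^3 + 9*c^2 + c*(2 - 3*b^2) - 48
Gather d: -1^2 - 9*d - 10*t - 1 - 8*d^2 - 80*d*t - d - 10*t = -8*d^2 + d*(-80*t - 10) - 20*t - 2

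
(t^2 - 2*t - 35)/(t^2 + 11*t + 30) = (t - 7)/(t + 6)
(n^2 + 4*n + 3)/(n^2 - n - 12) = (n + 1)/(n - 4)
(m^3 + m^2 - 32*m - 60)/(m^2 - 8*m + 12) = (m^2 + 7*m + 10)/(m - 2)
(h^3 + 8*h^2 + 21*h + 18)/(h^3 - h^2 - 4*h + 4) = (h^2 + 6*h + 9)/(h^2 - 3*h + 2)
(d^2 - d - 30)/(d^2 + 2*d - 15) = (d - 6)/(d - 3)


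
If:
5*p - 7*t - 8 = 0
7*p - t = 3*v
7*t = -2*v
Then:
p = 152/193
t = -112/193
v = 392/193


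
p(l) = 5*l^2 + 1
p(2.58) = 34.28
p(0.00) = 1.00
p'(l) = 10*l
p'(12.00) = 120.00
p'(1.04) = 10.40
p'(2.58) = 25.80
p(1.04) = 6.41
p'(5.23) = 52.30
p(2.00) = 21.00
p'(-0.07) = -0.70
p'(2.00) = 20.00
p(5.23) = 137.76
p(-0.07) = 1.02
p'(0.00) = 0.00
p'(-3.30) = -33.00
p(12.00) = 721.00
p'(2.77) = 27.70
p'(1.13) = 11.30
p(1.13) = 7.38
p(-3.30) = 55.45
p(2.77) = 39.36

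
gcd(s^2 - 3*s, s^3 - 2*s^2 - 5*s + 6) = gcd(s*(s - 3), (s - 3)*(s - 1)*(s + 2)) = s - 3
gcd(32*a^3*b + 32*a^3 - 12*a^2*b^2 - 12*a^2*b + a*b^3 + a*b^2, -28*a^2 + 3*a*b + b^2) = 4*a - b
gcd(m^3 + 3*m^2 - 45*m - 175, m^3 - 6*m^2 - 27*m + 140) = m^2 - 2*m - 35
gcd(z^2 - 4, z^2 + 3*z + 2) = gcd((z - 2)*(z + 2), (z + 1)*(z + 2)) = z + 2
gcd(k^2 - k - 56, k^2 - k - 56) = k^2 - k - 56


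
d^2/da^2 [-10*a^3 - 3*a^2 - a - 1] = -60*a - 6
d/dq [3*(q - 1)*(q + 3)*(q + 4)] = 9*q^2 + 36*q + 15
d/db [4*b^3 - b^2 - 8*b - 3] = 12*b^2 - 2*b - 8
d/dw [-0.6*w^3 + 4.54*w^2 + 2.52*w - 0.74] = -1.8*w^2 + 9.08*w + 2.52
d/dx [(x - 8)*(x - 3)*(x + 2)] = 3*x^2 - 18*x + 2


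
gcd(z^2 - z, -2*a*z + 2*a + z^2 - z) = z - 1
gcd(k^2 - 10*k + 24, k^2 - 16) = k - 4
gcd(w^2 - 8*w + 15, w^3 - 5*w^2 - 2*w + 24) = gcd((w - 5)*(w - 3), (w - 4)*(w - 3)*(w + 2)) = w - 3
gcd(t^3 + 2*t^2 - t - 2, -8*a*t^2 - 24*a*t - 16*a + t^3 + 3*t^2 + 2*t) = t^2 + 3*t + 2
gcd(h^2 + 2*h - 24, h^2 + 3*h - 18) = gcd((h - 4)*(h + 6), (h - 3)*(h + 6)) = h + 6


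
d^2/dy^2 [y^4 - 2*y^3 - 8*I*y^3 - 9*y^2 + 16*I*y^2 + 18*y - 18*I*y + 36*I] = 12*y^2 + y*(-12 - 48*I) - 18 + 32*I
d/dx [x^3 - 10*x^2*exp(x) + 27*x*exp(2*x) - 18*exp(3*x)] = -10*x^2*exp(x) + 3*x^2 + 54*x*exp(2*x) - 20*x*exp(x) - 54*exp(3*x) + 27*exp(2*x)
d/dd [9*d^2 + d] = 18*d + 1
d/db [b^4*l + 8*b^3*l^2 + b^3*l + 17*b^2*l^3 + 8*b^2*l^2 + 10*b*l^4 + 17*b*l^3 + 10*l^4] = l*(4*b^3 + 24*b^2*l + 3*b^2 + 34*b*l^2 + 16*b*l + 10*l^3 + 17*l^2)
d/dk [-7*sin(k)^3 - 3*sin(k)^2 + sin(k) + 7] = (-21*sin(k)^2 - 6*sin(k) + 1)*cos(k)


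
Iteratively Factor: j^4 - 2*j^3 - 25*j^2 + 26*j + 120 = (j + 2)*(j^3 - 4*j^2 - 17*j + 60) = (j - 3)*(j + 2)*(j^2 - j - 20) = (j - 5)*(j - 3)*(j + 2)*(j + 4)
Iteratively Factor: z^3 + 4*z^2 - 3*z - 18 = (z + 3)*(z^2 + z - 6) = (z + 3)^2*(z - 2)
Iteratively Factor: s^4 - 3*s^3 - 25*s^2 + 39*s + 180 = (s + 3)*(s^3 - 6*s^2 - 7*s + 60) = (s - 4)*(s + 3)*(s^2 - 2*s - 15) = (s - 4)*(s + 3)^2*(s - 5)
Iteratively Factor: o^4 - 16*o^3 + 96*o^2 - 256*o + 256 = (o - 4)*(o^3 - 12*o^2 + 48*o - 64) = (o - 4)^2*(o^2 - 8*o + 16) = (o - 4)^3*(o - 4)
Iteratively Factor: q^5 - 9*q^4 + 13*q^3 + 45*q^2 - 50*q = (q + 2)*(q^4 - 11*q^3 + 35*q^2 - 25*q) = q*(q + 2)*(q^3 - 11*q^2 + 35*q - 25) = q*(q - 1)*(q + 2)*(q^2 - 10*q + 25) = q*(q - 5)*(q - 1)*(q + 2)*(q - 5)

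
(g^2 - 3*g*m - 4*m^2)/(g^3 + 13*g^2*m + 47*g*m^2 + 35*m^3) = (g - 4*m)/(g^2 + 12*g*m + 35*m^2)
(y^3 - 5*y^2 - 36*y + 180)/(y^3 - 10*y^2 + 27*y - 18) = (y^2 + y - 30)/(y^2 - 4*y + 3)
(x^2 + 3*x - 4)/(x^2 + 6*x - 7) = (x + 4)/(x + 7)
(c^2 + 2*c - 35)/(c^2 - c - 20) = (c + 7)/(c + 4)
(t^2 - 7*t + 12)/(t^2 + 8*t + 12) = (t^2 - 7*t + 12)/(t^2 + 8*t + 12)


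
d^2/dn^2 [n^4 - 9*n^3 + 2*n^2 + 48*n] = 12*n^2 - 54*n + 4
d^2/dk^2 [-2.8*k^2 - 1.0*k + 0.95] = -5.60000000000000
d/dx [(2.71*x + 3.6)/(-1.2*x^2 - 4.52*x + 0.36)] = (3.252*x^2 + 8.64*x + 17.2476)/(1.44*x^4 + 10.848*x^3 + 19.5664*x^2 - 3.2544*x + 0.1296)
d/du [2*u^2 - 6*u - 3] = 4*u - 6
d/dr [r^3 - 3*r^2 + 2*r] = 3*r^2 - 6*r + 2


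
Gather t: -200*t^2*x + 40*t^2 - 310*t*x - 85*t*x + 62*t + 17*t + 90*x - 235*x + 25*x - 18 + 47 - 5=t^2*(40 - 200*x) + t*(79 - 395*x) - 120*x + 24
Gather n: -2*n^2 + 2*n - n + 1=-2*n^2 + n + 1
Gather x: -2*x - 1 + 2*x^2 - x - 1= 2*x^2 - 3*x - 2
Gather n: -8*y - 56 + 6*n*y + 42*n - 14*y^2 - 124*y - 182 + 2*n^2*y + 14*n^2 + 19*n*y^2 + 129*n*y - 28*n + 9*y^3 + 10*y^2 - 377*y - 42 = n^2*(2*y + 14) + n*(19*y^2 + 135*y + 14) + 9*y^3 - 4*y^2 - 509*y - 280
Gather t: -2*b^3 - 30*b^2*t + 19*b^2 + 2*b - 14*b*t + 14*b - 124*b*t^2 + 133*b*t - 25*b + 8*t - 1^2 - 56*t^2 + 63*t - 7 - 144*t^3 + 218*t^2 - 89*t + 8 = -2*b^3 + 19*b^2 - 9*b - 144*t^3 + t^2*(162 - 124*b) + t*(-30*b^2 + 119*b - 18)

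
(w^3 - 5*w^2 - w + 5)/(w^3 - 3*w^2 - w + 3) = (w - 5)/(w - 3)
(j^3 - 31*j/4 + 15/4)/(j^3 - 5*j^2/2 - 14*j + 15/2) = (j - 5/2)/(j - 5)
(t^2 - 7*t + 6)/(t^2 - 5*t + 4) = (t - 6)/(t - 4)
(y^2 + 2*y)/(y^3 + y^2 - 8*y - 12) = y/(y^2 - y - 6)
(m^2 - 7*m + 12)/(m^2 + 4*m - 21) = (m - 4)/(m + 7)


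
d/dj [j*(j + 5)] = 2*j + 5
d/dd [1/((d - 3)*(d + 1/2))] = 2*(5 - 4*d)/(4*d^4 - 20*d^3 + 13*d^2 + 30*d + 9)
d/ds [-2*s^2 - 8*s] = -4*s - 8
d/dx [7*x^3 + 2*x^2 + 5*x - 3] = 21*x^2 + 4*x + 5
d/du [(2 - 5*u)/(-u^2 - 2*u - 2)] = (-5*u^2 + 4*u + 14)/(u^4 + 4*u^3 + 8*u^2 + 8*u + 4)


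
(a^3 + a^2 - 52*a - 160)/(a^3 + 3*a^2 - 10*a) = (a^2 - 4*a - 32)/(a*(a - 2))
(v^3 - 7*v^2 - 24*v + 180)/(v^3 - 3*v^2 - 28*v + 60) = (v - 6)/(v - 2)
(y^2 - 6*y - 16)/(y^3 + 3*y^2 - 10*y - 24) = (y - 8)/(y^2 + y - 12)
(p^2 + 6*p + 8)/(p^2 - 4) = (p + 4)/(p - 2)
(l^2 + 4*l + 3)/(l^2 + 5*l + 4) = (l + 3)/(l + 4)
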